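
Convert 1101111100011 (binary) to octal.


Group into 3-bit groups: 001101111100011
  001 = 1
  101 = 5
  111 = 7
  100 = 4
  011 = 3
= 0o15743


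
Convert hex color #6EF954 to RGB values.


Hex: #6EF954
R = 6E₁₆ = 110
G = F9₁₆ = 249
B = 54₁₆ = 84
= RGB(110, 249, 84)


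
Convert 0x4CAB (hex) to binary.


Each hex digit → 4 binary bits:
  4 = 0100
  C = 1100
  A = 1010
  B = 1011
Concatenate: 0100 1100 1010 1011
= 0100110010101011


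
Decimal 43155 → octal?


Divide by 8 repeatedly:
43155 ÷ 8 = 5394 remainder 3
5394 ÷ 8 = 674 remainder 2
674 ÷ 8 = 84 remainder 2
84 ÷ 8 = 10 remainder 4
10 ÷ 8 = 1 remainder 2
1 ÷ 8 = 0 remainder 1
Reading remainders bottom-up:
= 0o124223


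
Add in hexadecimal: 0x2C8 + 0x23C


Align and add column by column (LSB to MSB, each column mod 16 with carry):
  02C8
+ 023C
  ----
  col 0: 8(8) + C(12) + 0 (carry in) = 20 → 4(4), carry out 1
  col 1: C(12) + 3(3) + 1 (carry in) = 16 → 0(0), carry out 1
  col 2: 2(2) + 2(2) + 1 (carry in) = 5 → 5(5), carry out 0
  col 3: 0(0) + 0(0) + 0 (carry in) = 0 → 0(0), carry out 0
Reading digits MSB→LSB: 0504
Strip leading zeros: 504
= 0x504


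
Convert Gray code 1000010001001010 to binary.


Gray code: 1000010001001010
MSB stays the same: 1
Each subsequent bit = prev_binary XOR current_gray:
  B[1] = 1 XOR 0 = 1
  B[2] = 1 XOR 0 = 1
  B[3] = 1 XOR 0 = 1
  B[4] = 1 XOR 0 = 1
  B[5] = 1 XOR 1 = 0
  B[6] = 0 XOR 0 = 0
  B[7] = 0 XOR 0 = 0
  B[8] = 0 XOR 0 = 0
  B[9] = 0 XOR 1 = 1
  B[10] = 1 XOR 0 = 1
  B[11] = 1 XOR 0 = 1
  B[12] = 1 XOR 1 = 0
  B[13] = 0 XOR 0 = 0
  B[14] = 0 XOR 1 = 1
  B[15] = 1 XOR 0 = 1
= 1111100001110011 (63603 decimal)


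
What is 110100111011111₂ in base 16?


Group into 4-bit nibbles: 0110100111011111
  0110 = 6
  1001 = 9
  1101 = D
  1111 = F
= 0x69DF


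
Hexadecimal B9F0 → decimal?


Positional values:
Position 0: 0 × 16^0 = 0 × 1 = 0
Position 1: F × 16^1 = 15 × 16 = 240
Position 2: 9 × 16^2 = 9 × 256 = 2304
Position 3: B × 16^3 = 11 × 4096 = 45056
Sum = 0 + 240 + 2304 + 45056
= 47600


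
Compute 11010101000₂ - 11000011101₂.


Align and subtract column by column (LSB to MSB, borrowing when needed):
  11010101000
- 11000011101
  -----------
  col 0: (0 - 0 borrow-in) - 1 → borrow from next column: (0+2) - 1 = 1, borrow out 1
  col 1: (0 - 1 borrow-in) - 0 → borrow from next column: (-1+2) - 0 = 1, borrow out 1
  col 2: (0 - 1 borrow-in) - 1 → borrow from next column: (-1+2) - 1 = 0, borrow out 1
  col 3: (1 - 1 borrow-in) - 1 → borrow from next column: (0+2) - 1 = 1, borrow out 1
  col 4: (0 - 1 borrow-in) - 1 → borrow from next column: (-1+2) - 1 = 0, borrow out 1
  col 5: (1 - 1 borrow-in) - 0 → 0 - 0 = 0, borrow out 0
  col 6: (0 - 0 borrow-in) - 0 → 0 - 0 = 0, borrow out 0
  col 7: (1 - 0 borrow-in) - 0 → 1 - 0 = 1, borrow out 0
  col 8: (0 - 0 borrow-in) - 0 → 0 - 0 = 0, borrow out 0
  col 9: (1 - 0 borrow-in) - 1 → 1 - 1 = 0, borrow out 0
  col 10: (1 - 0 borrow-in) - 1 → 1 - 1 = 0, borrow out 0
Reading bits MSB→LSB: 00010001011
Strip leading zeros: 10001011
= 10001011


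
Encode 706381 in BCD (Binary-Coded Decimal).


Each digit → 4-bit binary:
  7 → 0111
  0 → 0000
  6 → 0110
  3 → 0011
  8 → 1000
  1 → 0001
= 0111 0000 0110 0011 1000 0001


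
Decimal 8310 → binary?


Divide by 2 repeatedly:
8310 ÷ 2 = 4155 remainder 0
4155 ÷ 2 = 2077 remainder 1
2077 ÷ 2 = 1038 remainder 1
1038 ÷ 2 = 519 remainder 0
519 ÷ 2 = 259 remainder 1
259 ÷ 2 = 129 remainder 1
129 ÷ 2 = 64 remainder 1
64 ÷ 2 = 32 remainder 0
32 ÷ 2 = 16 remainder 0
16 ÷ 2 = 8 remainder 0
8 ÷ 2 = 4 remainder 0
4 ÷ 2 = 2 remainder 0
2 ÷ 2 = 1 remainder 0
1 ÷ 2 = 0 remainder 1
Reading remainders bottom-up:
= 10000001110110


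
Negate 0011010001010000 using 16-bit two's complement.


Original: 0011010001010000
Step 1 - Invert all bits: 1100101110101111
Step 2 - Add 1: 1100101110101111 + 1
= 1100101110110000 (represents -13392)


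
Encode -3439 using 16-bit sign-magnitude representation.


Sign bit: 1 (negative)
Magnitude: 3439 = 000110101101111
= 1000110101101111


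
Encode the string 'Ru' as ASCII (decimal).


String: 'Ru'  (2 characters)
Per-character ASCII lookup:
  'R': uppercase starts at 65: 'R' = 65 + 17 = 82
  'u': lowercase starts at 97: 'u' = 97 + 20 = 117
= 82 117


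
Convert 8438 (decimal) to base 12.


Divide by 12 repeatedly:
8438 ÷ 12 = 703 remainder 2
703 ÷ 12 = 58 remainder 7
58 ÷ 12 = 4 remainder 10
4 ÷ 12 = 0 remainder 4
Reading remainders bottom-up:
= 4A72


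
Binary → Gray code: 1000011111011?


Binary: 1000011111011
Gray code: G = B XOR (B >> 1)
B >> 1 = 0100001111101
1000011111011 XOR 0100001111101:
  1 XOR 0 = 1
  0 XOR 1 = 1
  0 XOR 0 = 0
  0 XOR 0 = 0
  0 XOR 0 = 0
  1 XOR 0 = 1
  1 XOR 1 = 0
  1 XOR 1 = 0
  1 XOR 1 = 0
  1 XOR 1 = 0
  0 XOR 1 = 1
  1 XOR 0 = 1
  1 XOR 1 = 0
= 1100010000110


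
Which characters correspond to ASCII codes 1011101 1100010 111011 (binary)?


Codes (binary): 1011101 1100010 111011
Per-code ASCII lookup:
  1011101 = 93  (special character) → ']'
  1100010 = 98  (range 97-122: lowercase, 98 - 97 = 1) → 'b'
  111011 = 59  (special character) → ';'
= ']b;'


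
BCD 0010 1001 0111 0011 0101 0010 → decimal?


Each 4-bit group → digit:
  0010 → 2
  1001 → 9
  0111 → 7
  0011 → 3
  0101 → 5
  0010 → 2
= 297352


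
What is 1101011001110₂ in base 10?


Positional values:
Bit 1: 1 × 2^1 = 2
Bit 2: 1 × 2^2 = 4
Bit 3: 1 × 2^3 = 8
Bit 6: 1 × 2^6 = 64
Bit 7: 1 × 2^7 = 128
Bit 9: 1 × 2^9 = 512
Bit 11: 1 × 2^11 = 2048
Bit 12: 1 × 2^12 = 4096
Sum = 2 + 4 + 8 + 64 + 128 + 512 + 2048 + 4096
= 6862


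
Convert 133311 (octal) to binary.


Each octal digit → 3 binary bits:
  1 = 001
  3 = 011
  3 = 011
  3 = 011
  1 = 001
  1 = 001
Concatenate: 001 011 011 011 001 001
= 001011011011001001


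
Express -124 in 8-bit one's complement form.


Original: 01111100
Invert all bits:
  bit 0: 0 → 1
  bit 1: 1 → 0
  bit 2: 1 → 0
  bit 3: 1 → 0
  bit 4: 1 → 0
  bit 5: 1 → 0
  bit 6: 0 → 1
  bit 7: 0 → 1
= 10000011


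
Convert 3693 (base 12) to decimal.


Positional values (base 12):
  3 × 12^0 = 3 × 1 = 3
  9 × 12^1 = 9 × 12 = 108
  6 × 12^2 = 6 × 144 = 864
  3 × 12^3 = 3 × 1728 = 5184
Sum = 3 + 108 + 864 + 5184
= 6159


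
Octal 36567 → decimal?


Positional values:
Position 0: 7 × 8^0 = 7
Position 1: 6 × 8^1 = 48
Position 2: 5 × 8^2 = 320
Position 3: 6 × 8^3 = 3072
Position 4: 3 × 8^4 = 12288
Sum = 7 + 48 + 320 + 3072 + 12288
= 15735


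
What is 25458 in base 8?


Divide by 8 repeatedly:
25458 ÷ 8 = 3182 remainder 2
3182 ÷ 8 = 397 remainder 6
397 ÷ 8 = 49 remainder 5
49 ÷ 8 = 6 remainder 1
6 ÷ 8 = 0 remainder 6
Reading remainders bottom-up:
= 0o61562


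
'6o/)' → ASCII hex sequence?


String: '6o/)'  (4 characters)
Per-character ASCII lookup:
  '6': digits start at 48: '6' = 48 + 6 = 54 → 0x36
  'o': lowercase starts at 97: 'o' = 97 + 14 = 111 → 0x6F
  '/': special character: '/' = 47 → 0x2F
  ')': special character: ')' = 41 → 0x29
= 0x36 0x6F 0x2F 0x29


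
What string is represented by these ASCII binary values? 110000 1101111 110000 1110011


Codes (binary): 110000 1101111 110000 1110011
Per-code ASCII lookup:
  110000 = 48  (range 48-57: digits, 48 - 48 = 0) → '0'
  1101111 = 111  (range 97-122: lowercase, 111 - 97 = 14) → 'o'
  110000 = 48  (range 48-57: digits, 48 - 48 = 0) → '0'
  1110011 = 115  (range 97-122: lowercase, 115 - 97 = 18) → 's'
= '0o0s'


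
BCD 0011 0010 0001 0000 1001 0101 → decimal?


Each 4-bit group → digit:
  0011 → 3
  0010 → 2
  0001 → 1
  0000 → 0
  1001 → 9
  0101 → 5
= 321095


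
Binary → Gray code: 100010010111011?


Binary: 100010010111011
Gray code: G = B XOR (B >> 1)
B >> 1 = 010001001011101
100010010111011 XOR 010001001011101:
  1 XOR 0 = 1
  0 XOR 1 = 1
  0 XOR 0 = 0
  0 XOR 0 = 0
  1 XOR 0 = 1
  0 XOR 1 = 1
  0 XOR 0 = 0
  1 XOR 0 = 1
  0 XOR 1 = 1
  1 XOR 0 = 1
  1 XOR 1 = 0
  1 XOR 1 = 0
  0 XOR 1 = 1
  1 XOR 0 = 1
  1 XOR 1 = 0
= 110011011100110


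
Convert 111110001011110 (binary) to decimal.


Positional values:
Bit 1: 1 × 2^1 = 2
Bit 2: 1 × 2^2 = 4
Bit 3: 1 × 2^3 = 8
Bit 4: 1 × 2^4 = 16
Bit 6: 1 × 2^6 = 64
Bit 10: 1 × 2^10 = 1024
Bit 11: 1 × 2^11 = 2048
Bit 12: 1 × 2^12 = 4096
Bit 13: 1 × 2^13 = 8192
Bit 14: 1 × 2^14 = 16384
Sum = 2 + 4 + 8 + 16 + 64 + 1024 + 2048 + 4096 + 8192 + 16384
= 31838


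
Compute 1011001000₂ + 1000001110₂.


Align and add column by column (LSB to MSB, carry propagating):
  01011001000
+ 01000001110
  -----------
  col 0: 0 + 0 + 0 (carry in) = 0 → bit 0, carry out 0
  col 1: 0 + 1 + 0 (carry in) = 1 → bit 1, carry out 0
  col 2: 0 + 1 + 0 (carry in) = 1 → bit 1, carry out 0
  col 3: 1 + 1 + 0 (carry in) = 2 → bit 0, carry out 1
  col 4: 0 + 0 + 1 (carry in) = 1 → bit 1, carry out 0
  col 5: 0 + 0 + 0 (carry in) = 0 → bit 0, carry out 0
  col 6: 1 + 0 + 0 (carry in) = 1 → bit 1, carry out 0
  col 7: 1 + 0 + 0 (carry in) = 1 → bit 1, carry out 0
  col 8: 0 + 0 + 0 (carry in) = 0 → bit 0, carry out 0
  col 9: 1 + 1 + 0 (carry in) = 2 → bit 0, carry out 1
  col 10: 0 + 0 + 1 (carry in) = 1 → bit 1, carry out 0
Reading bits MSB→LSB: 10011010110
Strip leading zeros: 10011010110
= 10011010110


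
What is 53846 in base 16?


Divide by 16 repeatedly:
53846 ÷ 16 = 3365 remainder 6 (6)
3365 ÷ 16 = 210 remainder 5 (5)
210 ÷ 16 = 13 remainder 2 (2)
13 ÷ 16 = 0 remainder 13 (D)
Reading remainders bottom-up:
= 0xD256


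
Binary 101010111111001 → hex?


Group into 4-bit nibbles: 0101010111111001
  0101 = 5
  0101 = 5
  1111 = F
  1001 = 9
= 0x55F9


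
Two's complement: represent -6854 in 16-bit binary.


Original: 0001101011000110
Step 1 - Invert all bits: 1110010100111001
Step 2 - Add 1: 1110010100111001 + 1
= 1110010100111010 (represents -6854)


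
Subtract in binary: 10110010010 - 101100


Align and subtract column by column (LSB to MSB, borrowing when needed):
  10110010010
- 00000101100
  -----------
  col 0: (0 - 0 borrow-in) - 0 → 0 - 0 = 0, borrow out 0
  col 1: (1 - 0 borrow-in) - 0 → 1 - 0 = 1, borrow out 0
  col 2: (0 - 0 borrow-in) - 1 → borrow from next column: (0+2) - 1 = 1, borrow out 1
  col 3: (0 - 1 borrow-in) - 1 → borrow from next column: (-1+2) - 1 = 0, borrow out 1
  col 4: (1 - 1 borrow-in) - 0 → 0 - 0 = 0, borrow out 0
  col 5: (0 - 0 borrow-in) - 1 → borrow from next column: (0+2) - 1 = 1, borrow out 1
  col 6: (0 - 1 borrow-in) - 0 → borrow from next column: (-1+2) - 0 = 1, borrow out 1
  col 7: (1 - 1 borrow-in) - 0 → 0 - 0 = 0, borrow out 0
  col 8: (1 - 0 borrow-in) - 0 → 1 - 0 = 1, borrow out 0
  col 9: (0 - 0 borrow-in) - 0 → 0 - 0 = 0, borrow out 0
  col 10: (1 - 0 borrow-in) - 0 → 1 - 0 = 1, borrow out 0
Reading bits MSB→LSB: 10101100110
Strip leading zeros: 10101100110
= 10101100110


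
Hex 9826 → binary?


Each hex digit → 4 binary bits:
  9 = 1001
  8 = 1000
  2 = 0010
  6 = 0110
Concatenate: 1001 1000 0010 0110
= 1001100000100110


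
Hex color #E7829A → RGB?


Hex: #E7829A
R = E7₁₆ = 231
G = 82₁₆ = 130
B = 9A₁₆ = 154
= RGB(231, 130, 154)


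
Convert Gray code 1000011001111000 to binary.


Gray code: 1000011001111000
MSB stays the same: 1
Each subsequent bit = prev_binary XOR current_gray:
  B[1] = 1 XOR 0 = 1
  B[2] = 1 XOR 0 = 1
  B[3] = 1 XOR 0 = 1
  B[4] = 1 XOR 0 = 1
  B[5] = 1 XOR 1 = 0
  B[6] = 0 XOR 1 = 1
  B[7] = 1 XOR 0 = 1
  B[8] = 1 XOR 0 = 1
  B[9] = 1 XOR 1 = 0
  B[10] = 0 XOR 1 = 1
  B[11] = 1 XOR 1 = 0
  B[12] = 0 XOR 1 = 1
  B[13] = 1 XOR 0 = 1
  B[14] = 1 XOR 0 = 1
  B[15] = 1 XOR 0 = 1
= 1111101110101111 (64431 decimal)


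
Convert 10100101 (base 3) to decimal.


Positional values (base 3):
  1 × 3^0 = 1 × 1 = 1
  0 × 3^1 = 0 × 3 = 0
  1 × 3^2 = 1 × 9 = 9
  0 × 3^3 = 0 × 27 = 0
  0 × 3^4 = 0 × 81 = 0
  1 × 3^5 = 1 × 243 = 243
  0 × 3^6 = 0 × 729 = 0
  1 × 3^7 = 1 × 2187 = 2187
Sum = 1 + 0 + 9 + 0 + 0 + 243 + 0 + 2187
= 2440


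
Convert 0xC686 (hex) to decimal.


Positional values:
Position 0: 6 × 16^0 = 6 × 1 = 6
Position 1: 8 × 16^1 = 8 × 16 = 128
Position 2: 6 × 16^2 = 6 × 256 = 1536
Position 3: C × 16^3 = 12 × 4096 = 49152
Sum = 6 + 128 + 1536 + 49152
= 50822


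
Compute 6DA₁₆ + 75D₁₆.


Align and add column by column (LSB to MSB, each column mod 16 with carry):
  06DA
+ 075D
  ----
  col 0: A(10) + D(13) + 0 (carry in) = 23 → 7(7), carry out 1
  col 1: D(13) + 5(5) + 1 (carry in) = 19 → 3(3), carry out 1
  col 2: 6(6) + 7(7) + 1 (carry in) = 14 → E(14), carry out 0
  col 3: 0(0) + 0(0) + 0 (carry in) = 0 → 0(0), carry out 0
Reading digits MSB→LSB: 0E37
Strip leading zeros: E37
= 0xE37


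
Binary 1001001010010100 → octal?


Group into 3-bit groups: 001001001010010100
  001 = 1
  001 = 1
  001 = 1
  010 = 2
  010 = 2
  100 = 4
= 0o111224


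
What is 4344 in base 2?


Divide by 2 repeatedly:
4344 ÷ 2 = 2172 remainder 0
2172 ÷ 2 = 1086 remainder 0
1086 ÷ 2 = 543 remainder 0
543 ÷ 2 = 271 remainder 1
271 ÷ 2 = 135 remainder 1
135 ÷ 2 = 67 remainder 1
67 ÷ 2 = 33 remainder 1
33 ÷ 2 = 16 remainder 1
16 ÷ 2 = 8 remainder 0
8 ÷ 2 = 4 remainder 0
4 ÷ 2 = 2 remainder 0
2 ÷ 2 = 1 remainder 0
1 ÷ 2 = 0 remainder 1
Reading remainders bottom-up:
= 1000011111000


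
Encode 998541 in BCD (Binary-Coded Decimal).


Each digit → 4-bit binary:
  9 → 1001
  9 → 1001
  8 → 1000
  5 → 0101
  4 → 0100
  1 → 0001
= 1001 1001 1000 0101 0100 0001


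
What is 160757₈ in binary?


Each octal digit → 3 binary bits:
  1 = 001
  6 = 110
  0 = 000
  7 = 111
  5 = 101
  7 = 111
Concatenate: 001 110 000 111 101 111
= 001110000111101111


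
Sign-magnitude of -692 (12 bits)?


Sign bit: 1 (negative)
Magnitude: 692 = 01010110100
= 101010110100


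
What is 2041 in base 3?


Divide by 3 repeatedly:
2041 ÷ 3 = 680 remainder 1
680 ÷ 3 = 226 remainder 2
226 ÷ 3 = 75 remainder 1
75 ÷ 3 = 25 remainder 0
25 ÷ 3 = 8 remainder 1
8 ÷ 3 = 2 remainder 2
2 ÷ 3 = 0 remainder 2
Reading remainders bottom-up:
= 2210121


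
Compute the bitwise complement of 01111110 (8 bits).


Original: 01111110
Invert all bits:
  bit 0: 0 → 1
  bit 1: 1 → 0
  bit 2: 1 → 0
  bit 3: 1 → 0
  bit 4: 1 → 0
  bit 5: 1 → 0
  bit 6: 1 → 0
  bit 7: 0 → 1
= 10000001


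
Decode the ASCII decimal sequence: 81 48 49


Codes (decimal): 81 48 49
Per-code ASCII lookup:
  81  (range 65-90: uppercase, 81 - 65 = 16) → 'Q'
  48  (range 48-57: digits, 48 - 48 = 0) → '0'
  49  (range 48-57: digits, 49 - 48 = 1) → '1'
= 'Q01'


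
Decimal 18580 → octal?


Divide by 8 repeatedly:
18580 ÷ 8 = 2322 remainder 4
2322 ÷ 8 = 290 remainder 2
290 ÷ 8 = 36 remainder 2
36 ÷ 8 = 4 remainder 4
4 ÷ 8 = 0 remainder 4
Reading remainders bottom-up:
= 0o44224


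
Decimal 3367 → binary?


Divide by 2 repeatedly:
3367 ÷ 2 = 1683 remainder 1
1683 ÷ 2 = 841 remainder 1
841 ÷ 2 = 420 remainder 1
420 ÷ 2 = 210 remainder 0
210 ÷ 2 = 105 remainder 0
105 ÷ 2 = 52 remainder 1
52 ÷ 2 = 26 remainder 0
26 ÷ 2 = 13 remainder 0
13 ÷ 2 = 6 remainder 1
6 ÷ 2 = 3 remainder 0
3 ÷ 2 = 1 remainder 1
1 ÷ 2 = 0 remainder 1
Reading remainders bottom-up:
= 110100100111


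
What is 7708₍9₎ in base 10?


Positional values (base 9):
  8 × 9^0 = 8 × 1 = 8
  0 × 9^1 = 0 × 9 = 0
  7 × 9^2 = 7 × 81 = 567
  7 × 9^3 = 7 × 729 = 5103
Sum = 8 + 0 + 567 + 5103
= 5678


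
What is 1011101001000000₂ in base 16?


Group into 4-bit nibbles: 1011101001000000
  1011 = B
  1010 = A
  0100 = 4
  0000 = 0
= 0xBA40


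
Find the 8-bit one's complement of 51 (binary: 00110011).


Original: 00110011
Invert all bits:
  bit 0: 0 → 1
  bit 1: 0 → 1
  bit 2: 1 → 0
  bit 3: 1 → 0
  bit 4: 0 → 1
  bit 5: 0 → 1
  bit 6: 1 → 0
  bit 7: 1 → 0
= 11001100


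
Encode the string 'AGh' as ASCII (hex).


String: 'AGh'  (3 characters)
Per-character ASCII lookup:
  'A': uppercase starts at 65: 'A' = 65 + 0 = 65 → 0x41
  'G': uppercase starts at 65: 'G' = 65 + 6 = 71 → 0x47
  'h': lowercase starts at 97: 'h' = 97 + 7 = 104 → 0x68
= 0x41 0x47 0x68


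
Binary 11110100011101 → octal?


Group into 3-bit groups: 011110100011101
  011 = 3
  110 = 6
  100 = 4
  011 = 3
  101 = 5
= 0o36435


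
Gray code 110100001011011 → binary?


Gray code: 110100001011011
MSB stays the same: 1
Each subsequent bit = prev_binary XOR current_gray:
  B[1] = 1 XOR 1 = 0
  B[2] = 0 XOR 0 = 0
  B[3] = 0 XOR 1 = 1
  B[4] = 1 XOR 0 = 1
  B[5] = 1 XOR 0 = 1
  B[6] = 1 XOR 0 = 1
  B[7] = 1 XOR 0 = 1
  B[8] = 1 XOR 1 = 0
  B[9] = 0 XOR 0 = 0
  B[10] = 0 XOR 1 = 1
  B[11] = 1 XOR 1 = 0
  B[12] = 0 XOR 0 = 0
  B[13] = 0 XOR 1 = 1
  B[14] = 1 XOR 1 = 0
= 100111110010010 (20370 decimal)


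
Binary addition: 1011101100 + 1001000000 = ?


Align and add column by column (LSB to MSB, carry propagating):
  01011101100
+ 01001000000
  -----------
  col 0: 0 + 0 + 0 (carry in) = 0 → bit 0, carry out 0
  col 1: 0 + 0 + 0 (carry in) = 0 → bit 0, carry out 0
  col 2: 1 + 0 + 0 (carry in) = 1 → bit 1, carry out 0
  col 3: 1 + 0 + 0 (carry in) = 1 → bit 1, carry out 0
  col 4: 0 + 0 + 0 (carry in) = 0 → bit 0, carry out 0
  col 5: 1 + 0 + 0 (carry in) = 1 → bit 1, carry out 0
  col 6: 1 + 1 + 0 (carry in) = 2 → bit 0, carry out 1
  col 7: 1 + 0 + 1 (carry in) = 2 → bit 0, carry out 1
  col 8: 0 + 0 + 1 (carry in) = 1 → bit 1, carry out 0
  col 9: 1 + 1 + 0 (carry in) = 2 → bit 0, carry out 1
  col 10: 0 + 0 + 1 (carry in) = 1 → bit 1, carry out 0
Reading bits MSB→LSB: 10100101100
Strip leading zeros: 10100101100
= 10100101100


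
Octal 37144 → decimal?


Positional values:
Position 0: 4 × 8^0 = 4
Position 1: 4 × 8^1 = 32
Position 2: 1 × 8^2 = 64
Position 3: 7 × 8^3 = 3584
Position 4: 3 × 8^4 = 12288
Sum = 4 + 32 + 64 + 3584 + 12288
= 15972


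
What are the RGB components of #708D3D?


Hex: #708D3D
R = 70₁₆ = 112
G = 8D₁₆ = 141
B = 3D₁₆ = 61
= RGB(112, 141, 61)


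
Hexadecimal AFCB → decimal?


Positional values:
Position 0: B × 16^0 = 11 × 1 = 11
Position 1: C × 16^1 = 12 × 16 = 192
Position 2: F × 16^2 = 15 × 256 = 3840
Position 3: A × 16^3 = 10 × 4096 = 40960
Sum = 11 + 192 + 3840 + 40960
= 45003


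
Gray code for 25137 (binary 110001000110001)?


Binary: 110001000110001
Gray code: G = B XOR (B >> 1)
B >> 1 = 011000100011000
110001000110001 XOR 011000100011000:
  1 XOR 0 = 1
  1 XOR 1 = 0
  0 XOR 1 = 1
  0 XOR 0 = 0
  0 XOR 0 = 0
  1 XOR 0 = 1
  0 XOR 1 = 1
  0 XOR 0 = 0
  0 XOR 0 = 0
  1 XOR 0 = 1
  1 XOR 1 = 0
  0 XOR 1 = 1
  0 XOR 0 = 0
  0 XOR 0 = 0
  1 XOR 0 = 1
= 101001100101001


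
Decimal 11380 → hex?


Divide by 16 repeatedly:
11380 ÷ 16 = 711 remainder 4 (4)
711 ÷ 16 = 44 remainder 7 (7)
44 ÷ 16 = 2 remainder 12 (C)
2 ÷ 16 = 0 remainder 2 (2)
Reading remainders bottom-up:
= 0x2C74


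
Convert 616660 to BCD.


Each digit → 4-bit binary:
  6 → 0110
  1 → 0001
  6 → 0110
  6 → 0110
  6 → 0110
  0 → 0000
= 0110 0001 0110 0110 0110 0000


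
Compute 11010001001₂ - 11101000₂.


Align and subtract column by column (LSB to MSB, borrowing when needed):
  11010001001
- 00011101000
  -----------
  col 0: (1 - 0 borrow-in) - 0 → 1 - 0 = 1, borrow out 0
  col 1: (0 - 0 borrow-in) - 0 → 0 - 0 = 0, borrow out 0
  col 2: (0 - 0 borrow-in) - 0 → 0 - 0 = 0, borrow out 0
  col 3: (1 - 0 borrow-in) - 1 → 1 - 1 = 0, borrow out 0
  col 4: (0 - 0 borrow-in) - 0 → 0 - 0 = 0, borrow out 0
  col 5: (0 - 0 borrow-in) - 1 → borrow from next column: (0+2) - 1 = 1, borrow out 1
  col 6: (0 - 1 borrow-in) - 1 → borrow from next column: (-1+2) - 1 = 0, borrow out 1
  col 7: (1 - 1 borrow-in) - 1 → borrow from next column: (0+2) - 1 = 1, borrow out 1
  col 8: (0 - 1 borrow-in) - 0 → borrow from next column: (-1+2) - 0 = 1, borrow out 1
  col 9: (1 - 1 borrow-in) - 0 → 0 - 0 = 0, borrow out 0
  col 10: (1 - 0 borrow-in) - 0 → 1 - 0 = 1, borrow out 0
Reading bits MSB→LSB: 10110100001
Strip leading zeros: 10110100001
= 10110100001


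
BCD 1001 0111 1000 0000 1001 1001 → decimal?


Each 4-bit group → digit:
  1001 → 9
  0111 → 7
  1000 → 8
  0000 → 0
  1001 → 9
  1001 → 9
= 978099


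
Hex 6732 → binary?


Each hex digit → 4 binary bits:
  6 = 0110
  7 = 0111
  3 = 0011
  2 = 0010
Concatenate: 0110 0111 0011 0010
= 0110011100110010


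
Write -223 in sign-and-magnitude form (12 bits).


Sign bit: 1 (negative)
Magnitude: 223 = 00011011111
= 100011011111


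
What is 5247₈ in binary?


Each octal digit → 3 binary bits:
  5 = 101
  2 = 010
  4 = 100
  7 = 111
Concatenate: 101 010 100 111
= 101010100111


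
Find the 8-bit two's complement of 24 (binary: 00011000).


Original: 00011000
Step 1 - Invert all bits: 11100111
Step 2 - Add 1: 11100111 + 1
= 11101000 (represents -24)


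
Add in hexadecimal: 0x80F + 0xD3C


Align and add column by column (LSB to MSB, each column mod 16 with carry):
  080F
+ 0D3C
  ----
  col 0: F(15) + C(12) + 0 (carry in) = 27 → B(11), carry out 1
  col 1: 0(0) + 3(3) + 1 (carry in) = 4 → 4(4), carry out 0
  col 2: 8(8) + D(13) + 0 (carry in) = 21 → 5(5), carry out 1
  col 3: 0(0) + 0(0) + 1 (carry in) = 1 → 1(1), carry out 0
Reading digits MSB→LSB: 154B
Strip leading zeros: 154B
= 0x154B


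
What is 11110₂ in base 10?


Positional values:
Bit 1: 1 × 2^1 = 2
Bit 2: 1 × 2^2 = 4
Bit 3: 1 × 2^3 = 8
Bit 4: 1 × 2^4 = 16
Sum = 2 + 4 + 8 + 16
= 30


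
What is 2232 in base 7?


Divide by 7 repeatedly:
2232 ÷ 7 = 318 remainder 6
318 ÷ 7 = 45 remainder 3
45 ÷ 7 = 6 remainder 3
6 ÷ 7 = 0 remainder 6
Reading remainders bottom-up:
= 6336


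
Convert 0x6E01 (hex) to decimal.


Positional values:
Position 0: 1 × 16^0 = 1 × 1 = 1
Position 1: 0 × 16^1 = 0 × 16 = 0
Position 2: E × 16^2 = 14 × 256 = 3584
Position 3: 6 × 16^3 = 6 × 4096 = 24576
Sum = 1 + 0 + 3584 + 24576
= 28161


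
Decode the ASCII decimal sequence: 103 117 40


Codes (decimal): 103 117 40
Per-code ASCII lookup:
  103  (range 97-122: lowercase, 103 - 97 = 6) → 'g'
  117  (range 97-122: lowercase, 117 - 97 = 20) → 'u'
  40  (special character) → '('
= 'gu('


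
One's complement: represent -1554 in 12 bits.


Original: 011000010010
Invert all bits:
  bit 0: 0 → 1
  bit 1: 1 → 0
  bit 2: 1 → 0
  bit 3: 0 → 1
  bit 4: 0 → 1
  bit 5: 0 → 1
  bit 6: 0 → 1
  bit 7: 1 → 0
  bit 8: 0 → 1
  bit 9: 0 → 1
  bit 10: 1 → 0
  bit 11: 0 → 1
= 100111101101


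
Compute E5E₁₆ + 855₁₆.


Align and add column by column (LSB to MSB, each column mod 16 with carry):
  0E5E
+ 0855
  ----
  col 0: E(14) + 5(5) + 0 (carry in) = 19 → 3(3), carry out 1
  col 1: 5(5) + 5(5) + 1 (carry in) = 11 → B(11), carry out 0
  col 2: E(14) + 8(8) + 0 (carry in) = 22 → 6(6), carry out 1
  col 3: 0(0) + 0(0) + 1 (carry in) = 1 → 1(1), carry out 0
Reading digits MSB→LSB: 16B3
Strip leading zeros: 16B3
= 0x16B3


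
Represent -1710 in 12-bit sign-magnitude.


Sign bit: 1 (negative)
Magnitude: 1710 = 11010101110
= 111010101110


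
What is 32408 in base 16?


Divide by 16 repeatedly:
32408 ÷ 16 = 2025 remainder 8 (8)
2025 ÷ 16 = 126 remainder 9 (9)
126 ÷ 16 = 7 remainder 14 (E)
7 ÷ 16 = 0 remainder 7 (7)
Reading remainders bottom-up:
= 0x7E98


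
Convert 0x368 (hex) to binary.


Each hex digit → 4 binary bits:
  3 = 0011
  6 = 0110
  8 = 1000
Concatenate: 0011 0110 1000
= 001101101000


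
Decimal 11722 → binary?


Divide by 2 repeatedly:
11722 ÷ 2 = 5861 remainder 0
5861 ÷ 2 = 2930 remainder 1
2930 ÷ 2 = 1465 remainder 0
1465 ÷ 2 = 732 remainder 1
732 ÷ 2 = 366 remainder 0
366 ÷ 2 = 183 remainder 0
183 ÷ 2 = 91 remainder 1
91 ÷ 2 = 45 remainder 1
45 ÷ 2 = 22 remainder 1
22 ÷ 2 = 11 remainder 0
11 ÷ 2 = 5 remainder 1
5 ÷ 2 = 2 remainder 1
2 ÷ 2 = 1 remainder 0
1 ÷ 2 = 0 remainder 1
Reading remainders bottom-up:
= 10110111001010


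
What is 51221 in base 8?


Divide by 8 repeatedly:
51221 ÷ 8 = 6402 remainder 5
6402 ÷ 8 = 800 remainder 2
800 ÷ 8 = 100 remainder 0
100 ÷ 8 = 12 remainder 4
12 ÷ 8 = 1 remainder 4
1 ÷ 8 = 0 remainder 1
Reading remainders bottom-up:
= 0o144025


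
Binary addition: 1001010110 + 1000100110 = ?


Align and add column by column (LSB to MSB, carry propagating):
  01001010110
+ 01000100110
  -----------
  col 0: 0 + 0 + 0 (carry in) = 0 → bit 0, carry out 0
  col 1: 1 + 1 + 0 (carry in) = 2 → bit 0, carry out 1
  col 2: 1 + 1 + 1 (carry in) = 3 → bit 1, carry out 1
  col 3: 0 + 0 + 1 (carry in) = 1 → bit 1, carry out 0
  col 4: 1 + 0 + 0 (carry in) = 1 → bit 1, carry out 0
  col 5: 0 + 1 + 0 (carry in) = 1 → bit 1, carry out 0
  col 6: 1 + 0 + 0 (carry in) = 1 → bit 1, carry out 0
  col 7: 0 + 0 + 0 (carry in) = 0 → bit 0, carry out 0
  col 8: 0 + 0 + 0 (carry in) = 0 → bit 0, carry out 0
  col 9: 1 + 1 + 0 (carry in) = 2 → bit 0, carry out 1
  col 10: 0 + 0 + 1 (carry in) = 1 → bit 1, carry out 0
Reading bits MSB→LSB: 10001111100
Strip leading zeros: 10001111100
= 10001111100


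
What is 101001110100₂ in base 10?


Positional values:
Bit 2: 1 × 2^2 = 4
Bit 4: 1 × 2^4 = 16
Bit 5: 1 × 2^5 = 32
Bit 6: 1 × 2^6 = 64
Bit 9: 1 × 2^9 = 512
Bit 11: 1 × 2^11 = 2048
Sum = 4 + 16 + 32 + 64 + 512 + 2048
= 2676


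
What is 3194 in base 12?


Divide by 12 repeatedly:
3194 ÷ 12 = 266 remainder 2
266 ÷ 12 = 22 remainder 2
22 ÷ 12 = 1 remainder 10
1 ÷ 12 = 0 remainder 1
Reading remainders bottom-up:
= 1A22


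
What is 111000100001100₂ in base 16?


Group into 4-bit nibbles: 0111000100001100
  0111 = 7
  0001 = 1
  0000 = 0
  1100 = C
= 0x710C


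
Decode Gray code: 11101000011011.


Gray code: 11101000011011
MSB stays the same: 1
Each subsequent bit = prev_binary XOR current_gray:
  B[1] = 1 XOR 1 = 0
  B[2] = 0 XOR 1 = 1
  B[3] = 1 XOR 0 = 1
  B[4] = 1 XOR 1 = 0
  B[5] = 0 XOR 0 = 0
  B[6] = 0 XOR 0 = 0
  B[7] = 0 XOR 0 = 0
  B[8] = 0 XOR 0 = 0
  B[9] = 0 XOR 1 = 1
  B[10] = 1 XOR 1 = 0
  B[11] = 0 XOR 0 = 0
  B[12] = 0 XOR 1 = 1
  B[13] = 1 XOR 1 = 0
= 10110000010010 (11282 decimal)


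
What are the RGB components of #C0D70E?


Hex: #C0D70E
R = C0₁₆ = 192
G = D7₁₆ = 215
B = 0E₁₆ = 14
= RGB(192, 215, 14)


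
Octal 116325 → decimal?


Positional values:
Position 0: 5 × 8^0 = 5
Position 1: 2 × 8^1 = 16
Position 2: 3 × 8^2 = 192
Position 3: 6 × 8^3 = 3072
Position 4: 1 × 8^4 = 4096
Position 5: 1 × 8^5 = 32768
Sum = 5 + 16 + 192 + 3072 + 4096 + 32768
= 40149


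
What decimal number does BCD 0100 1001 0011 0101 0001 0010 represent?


Each 4-bit group → digit:
  0100 → 4
  1001 → 9
  0011 → 3
  0101 → 5
  0001 → 1
  0010 → 2
= 493512


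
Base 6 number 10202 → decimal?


Positional values (base 6):
  2 × 6^0 = 2 × 1 = 2
  0 × 6^1 = 0 × 6 = 0
  2 × 6^2 = 2 × 36 = 72
  0 × 6^3 = 0 × 216 = 0
  1 × 6^4 = 1 × 1296 = 1296
Sum = 2 + 0 + 72 + 0 + 1296
= 1370


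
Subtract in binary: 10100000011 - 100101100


Align and subtract column by column (LSB to MSB, borrowing when needed):
  10100000011
- 00100101100
  -----------
  col 0: (1 - 0 borrow-in) - 0 → 1 - 0 = 1, borrow out 0
  col 1: (1 - 0 borrow-in) - 0 → 1 - 0 = 1, borrow out 0
  col 2: (0 - 0 borrow-in) - 1 → borrow from next column: (0+2) - 1 = 1, borrow out 1
  col 3: (0 - 1 borrow-in) - 1 → borrow from next column: (-1+2) - 1 = 0, borrow out 1
  col 4: (0 - 1 borrow-in) - 0 → borrow from next column: (-1+2) - 0 = 1, borrow out 1
  col 5: (0 - 1 borrow-in) - 1 → borrow from next column: (-1+2) - 1 = 0, borrow out 1
  col 6: (0 - 1 borrow-in) - 0 → borrow from next column: (-1+2) - 0 = 1, borrow out 1
  col 7: (0 - 1 borrow-in) - 0 → borrow from next column: (-1+2) - 0 = 1, borrow out 1
  col 8: (1 - 1 borrow-in) - 1 → borrow from next column: (0+2) - 1 = 1, borrow out 1
  col 9: (0 - 1 borrow-in) - 0 → borrow from next column: (-1+2) - 0 = 1, borrow out 1
  col 10: (1 - 1 borrow-in) - 0 → 0 - 0 = 0, borrow out 0
Reading bits MSB→LSB: 01111010111
Strip leading zeros: 1111010111
= 1111010111


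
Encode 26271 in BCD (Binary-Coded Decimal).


Each digit → 4-bit binary:
  2 → 0010
  6 → 0110
  2 → 0010
  7 → 0111
  1 → 0001
= 0010 0110 0010 0111 0001


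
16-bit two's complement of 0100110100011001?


Original: 0100110100011001
Step 1 - Invert all bits: 1011001011100110
Step 2 - Add 1: 1011001011100110 + 1
= 1011001011100111 (represents -19737)


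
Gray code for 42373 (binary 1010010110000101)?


Binary: 1010010110000101
Gray code: G = B XOR (B >> 1)
B >> 1 = 0101001011000010
1010010110000101 XOR 0101001011000010:
  1 XOR 0 = 1
  0 XOR 1 = 1
  1 XOR 0 = 1
  0 XOR 1 = 1
  0 XOR 0 = 0
  1 XOR 0 = 1
  0 XOR 1 = 1
  1 XOR 0 = 1
  1 XOR 1 = 0
  0 XOR 1 = 1
  0 XOR 0 = 0
  0 XOR 0 = 0
  0 XOR 0 = 0
  1 XOR 0 = 1
  0 XOR 1 = 1
  1 XOR 0 = 1
= 1111011101000111


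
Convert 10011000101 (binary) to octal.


Group into 3-bit groups: 010011000101
  010 = 2
  011 = 3
  000 = 0
  101 = 5
= 0o2305


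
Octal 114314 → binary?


Each octal digit → 3 binary bits:
  1 = 001
  1 = 001
  4 = 100
  3 = 011
  1 = 001
  4 = 100
Concatenate: 001 001 100 011 001 100
= 001001100011001100


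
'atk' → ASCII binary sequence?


String: 'atk'  (3 characters)
Per-character ASCII lookup:
  'a': lowercase starts at 97: 'a' = 97 + 0 = 97 → 1100001
  't': lowercase starts at 97: 't' = 97 + 19 = 116 → 1110100
  'k': lowercase starts at 97: 'k' = 97 + 10 = 107 → 1101011
= 1100001 1110100 1101011


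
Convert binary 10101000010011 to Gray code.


Binary: 10101000010011
Gray code: G = B XOR (B >> 1)
B >> 1 = 01010100001001
10101000010011 XOR 01010100001001:
  1 XOR 0 = 1
  0 XOR 1 = 1
  1 XOR 0 = 1
  0 XOR 1 = 1
  1 XOR 0 = 1
  0 XOR 1 = 1
  0 XOR 0 = 0
  0 XOR 0 = 0
  0 XOR 0 = 0
  1 XOR 0 = 1
  0 XOR 1 = 1
  0 XOR 0 = 0
  1 XOR 0 = 1
  1 XOR 1 = 0
= 11111100011010


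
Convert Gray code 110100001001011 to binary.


Gray code: 110100001001011
MSB stays the same: 1
Each subsequent bit = prev_binary XOR current_gray:
  B[1] = 1 XOR 1 = 0
  B[2] = 0 XOR 0 = 0
  B[3] = 0 XOR 1 = 1
  B[4] = 1 XOR 0 = 1
  B[5] = 1 XOR 0 = 1
  B[6] = 1 XOR 0 = 1
  B[7] = 1 XOR 0 = 1
  B[8] = 1 XOR 1 = 0
  B[9] = 0 XOR 0 = 0
  B[10] = 0 XOR 0 = 0
  B[11] = 0 XOR 1 = 1
  B[12] = 1 XOR 0 = 1
  B[13] = 1 XOR 1 = 0
  B[14] = 0 XOR 1 = 1
= 100111110001101 (20365 decimal)


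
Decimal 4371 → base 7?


Divide by 7 repeatedly:
4371 ÷ 7 = 624 remainder 3
624 ÷ 7 = 89 remainder 1
89 ÷ 7 = 12 remainder 5
12 ÷ 7 = 1 remainder 5
1 ÷ 7 = 0 remainder 1
Reading remainders bottom-up:
= 15513


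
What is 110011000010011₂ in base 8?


Group into 3-bit groups: 110011000010011
  110 = 6
  011 = 3
  000 = 0
  010 = 2
  011 = 3
= 0o63023


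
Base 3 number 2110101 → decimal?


Positional values (base 3):
  1 × 3^0 = 1 × 1 = 1
  0 × 3^1 = 0 × 3 = 0
  1 × 3^2 = 1 × 9 = 9
  0 × 3^3 = 0 × 27 = 0
  1 × 3^4 = 1 × 81 = 81
  1 × 3^5 = 1 × 243 = 243
  2 × 3^6 = 2 × 729 = 1458
Sum = 1 + 0 + 9 + 0 + 81 + 243 + 1458
= 1792


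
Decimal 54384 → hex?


Divide by 16 repeatedly:
54384 ÷ 16 = 3399 remainder 0 (0)
3399 ÷ 16 = 212 remainder 7 (7)
212 ÷ 16 = 13 remainder 4 (4)
13 ÷ 16 = 0 remainder 13 (D)
Reading remainders bottom-up:
= 0xD470


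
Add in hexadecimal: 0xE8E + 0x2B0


Align and add column by column (LSB to MSB, each column mod 16 with carry):
  0E8E
+ 02B0
  ----
  col 0: E(14) + 0(0) + 0 (carry in) = 14 → E(14), carry out 0
  col 1: 8(8) + B(11) + 0 (carry in) = 19 → 3(3), carry out 1
  col 2: E(14) + 2(2) + 1 (carry in) = 17 → 1(1), carry out 1
  col 3: 0(0) + 0(0) + 1 (carry in) = 1 → 1(1), carry out 0
Reading digits MSB→LSB: 113E
Strip leading zeros: 113E
= 0x113E


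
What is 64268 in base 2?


Divide by 2 repeatedly:
64268 ÷ 2 = 32134 remainder 0
32134 ÷ 2 = 16067 remainder 0
16067 ÷ 2 = 8033 remainder 1
8033 ÷ 2 = 4016 remainder 1
4016 ÷ 2 = 2008 remainder 0
2008 ÷ 2 = 1004 remainder 0
1004 ÷ 2 = 502 remainder 0
502 ÷ 2 = 251 remainder 0
251 ÷ 2 = 125 remainder 1
125 ÷ 2 = 62 remainder 1
62 ÷ 2 = 31 remainder 0
31 ÷ 2 = 15 remainder 1
15 ÷ 2 = 7 remainder 1
7 ÷ 2 = 3 remainder 1
3 ÷ 2 = 1 remainder 1
1 ÷ 2 = 0 remainder 1
Reading remainders bottom-up:
= 1111101100001100


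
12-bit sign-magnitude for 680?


Sign bit: 0 (positive)
Magnitude: 680 = 01010101000
= 001010101000


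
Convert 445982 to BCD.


Each digit → 4-bit binary:
  4 → 0100
  4 → 0100
  5 → 0101
  9 → 1001
  8 → 1000
  2 → 0010
= 0100 0100 0101 1001 1000 0010


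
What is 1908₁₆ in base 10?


Positional values:
Position 0: 8 × 16^0 = 8 × 1 = 8
Position 1: 0 × 16^1 = 0 × 16 = 0
Position 2: 9 × 16^2 = 9 × 256 = 2304
Position 3: 1 × 16^3 = 1 × 4096 = 4096
Sum = 8 + 0 + 2304 + 4096
= 6408


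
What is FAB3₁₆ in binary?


Each hex digit → 4 binary bits:
  F = 1111
  A = 1010
  B = 1011
  3 = 0011
Concatenate: 1111 1010 1011 0011
= 1111101010110011


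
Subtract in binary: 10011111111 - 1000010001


Align and subtract column by column (LSB to MSB, borrowing when needed):
  10011111111
- 01000010001
  -----------
  col 0: (1 - 0 borrow-in) - 1 → 1 - 1 = 0, borrow out 0
  col 1: (1 - 0 borrow-in) - 0 → 1 - 0 = 1, borrow out 0
  col 2: (1 - 0 borrow-in) - 0 → 1 - 0 = 1, borrow out 0
  col 3: (1 - 0 borrow-in) - 0 → 1 - 0 = 1, borrow out 0
  col 4: (1 - 0 borrow-in) - 1 → 1 - 1 = 0, borrow out 0
  col 5: (1 - 0 borrow-in) - 0 → 1 - 0 = 1, borrow out 0
  col 6: (1 - 0 borrow-in) - 0 → 1 - 0 = 1, borrow out 0
  col 7: (1 - 0 borrow-in) - 0 → 1 - 0 = 1, borrow out 0
  col 8: (0 - 0 borrow-in) - 0 → 0 - 0 = 0, borrow out 0
  col 9: (0 - 0 borrow-in) - 1 → borrow from next column: (0+2) - 1 = 1, borrow out 1
  col 10: (1 - 1 borrow-in) - 0 → 0 - 0 = 0, borrow out 0
Reading bits MSB→LSB: 01011101110
Strip leading zeros: 1011101110
= 1011101110


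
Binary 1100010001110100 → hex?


Group into 4-bit nibbles: 1100010001110100
  1100 = C
  0100 = 4
  0111 = 7
  0100 = 4
= 0xC474


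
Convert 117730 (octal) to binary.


Each octal digit → 3 binary bits:
  1 = 001
  1 = 001
  7 = 111
  7 = 111
  3 = 011
  0 = 000
Concatenate: 001 001 111 111 011 000
= 001001111111011000


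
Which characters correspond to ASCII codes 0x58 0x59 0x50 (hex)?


Codes (hex): 0x58 0x59 0x50
Per-code ASCII lookup:
  0x58 = 88  (range 65-90: uppercase, 88 - 65 = 23) → 'X'
  0x59 = 89  (range 65-90: uppercase, 89 - 65 = 24) → 'Y'
  0x50 = 80  (range 65-90: uppercase, 80 - 65 = 15) → 'P'
= 'XYP'


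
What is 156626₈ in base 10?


Positional values:
Position 0: 6 × 8^0 = 6
Position 1: 2 × 8^1 = 16
Position 2: 6 × 8^2 = 384
Position 3: 6 × 8^3 = 3072
Position 4: 5 × 8^4 = 20480
Position 5: 1 × 8^5 = 32768
Sum = 6 + 16 + 384 + 3072 + 20480 + 32768
= 56726


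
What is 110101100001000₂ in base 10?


Positional values:
Bit 3: 1 × 2^3 = 8
Bit 8: 1 × 2^8 = 256
Bit 9: 1 × 2^9 = 512
Bit 11: 1 × 2^11 = 2048
Bit 13: 1 × 2^13 = 8192
Bit 14: 1 × 2^14 = 16384
Sum = 8 + 256 + 512 + 2048 + 8192 + 16384
= 27400


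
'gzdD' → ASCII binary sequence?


String: 'gzdD'  (4 characters)
Per-character ASCII lookup:
  'g': lowercase starts at 97: 'g' = 97 + 6 = 103 → 1100111
  'z': lowercase starts at 97: 'z' = 97 + 25 = 122 → 1111010
  'd': lowercase starts at 97: 'd' = 97 + 3 = 100 → 1100100
  'D': uppercase starts at 65: 'D' = 65 + 3 = 68 → 1000100
= 1100111 1111010 1100100 1000100


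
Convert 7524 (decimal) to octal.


Divide by 8 repeatedly:
7524 ÷ 8 = 940 remainder 4
940 ÷ 8 = 117 remainder 4
117 ÷ 8 = 14 remainder 5
14 ÷ 8 = 1 remainder 6
1 ÷ 8 = 0 remainder 1
Reading remainders bottom-up:
= 0o16544


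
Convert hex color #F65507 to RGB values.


Hex: #F65507
R = F6₁₆ = 246
G = 55₁₆ = 85
B = 07₁₆ = 7
= RGB(246, 85, 7)


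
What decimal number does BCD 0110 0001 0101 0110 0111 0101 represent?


Each 4-bit group → digit:
  0110 → 6
  0001 → 1
  0101 → 5
  0110 → 6
  0111 → 7
  0101 → 5
= 615675


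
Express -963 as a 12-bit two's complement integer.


Original: 001111000011
Step 1 - Invert all bits: 110000111100
Step 2 - Add 1: 110000111100 + 1
= 110000111101 (represents -963)


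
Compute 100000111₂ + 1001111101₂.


Align and add column by column (LSB to MSB, carry propagating):
  00100000111
+ 01001111101
  -----------
  col 0: 1 + 1 + 0 (carry in) = 2 → bit 0, carry out 1
  col 1: 1 + 0 + 1 (carry in) = 2 → bit 0, carry out 1
  col 2: 1 + 1 + 1 (carry in) = 3 → bit 1, carry out 1
  col 3: 0 + 1 + 1 (carry in) = 2 → bit 0, carry out 1
  col 4: 0 + 1 + 1 (carry in) = 2 → bit 0, carry out 1
  col 5: 0 + 1 + 1 (carry in) = 2 → bit 0, carry out 1
  col 6: 0 + 1 + 1 (carry in) = 2 → bit 0, carry out 1
  col 7: 0 + 0 + 1 (carry in) = 1 → bit 1, carry out 0
  col 8: 1 + 0 + 0 (carry in) = 1 → bit 1, carry out 0
  col 9: 0 + 1 + 0 (carry in) = 1 → bit 1, carry out 0
  col 10: 0 + 0 + 0 (carry in) = 0 → bit 0, carry out 0
Reading bits MSB→LSB: 01110000100
Strip leading zeros: 1110000100
= 1110000100


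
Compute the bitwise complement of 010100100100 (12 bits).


Original: 010100100100
Invert all bits:
  bit 0: 0 → 1
  bit 1: 1 → 0
  bit 2: 0 → 1
  bit 3: 1 → 0
  bit 4: 0 → 1
  bit 5: 0 → 1
  bit 6: 1 → 0
  bit 7: 0 → 1
  bit 8: 0 → 1
  bit 9: 1 → 0
  bit 10: 0 → 1
  bit 11: 0 → 1
= 101011011011


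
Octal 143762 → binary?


Each octal digit → 3 binary bits:
  1 = 001
  4 = 100
  3 = 011
  7 = 111
  6 = 110
  2 = 010
Concatenate: 001 100 011 111 110 010
= 001100011111110010


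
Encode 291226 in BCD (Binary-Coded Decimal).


Each digit → 4-bit binary:
  2 → 0010
  9 → 1001
  1 → 0001
  2 → 0010
  2 → 0010
  6 → 0110
= 0010 1001 0001 0010 0010 0110


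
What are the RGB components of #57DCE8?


Hex: #57DCE8
R = 57₁₆ = 87
G = DC₁₆ = 220
B = E8₁₆ = 232
= RGB(87, 220, 232)


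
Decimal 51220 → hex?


Divide by 16 repeatedly:
51220 ÷ 16 = 3201 remainder 4 (4)
3201 ÷ 16 = 200 remainder 1 (1)
200 ÷ 16 = 12 remainder 8 (8)
12 ÷ 16 = 0 remainder 12 (C)
Reading remainders bottom-up:
= 0xC814


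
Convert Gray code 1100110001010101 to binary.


Gray code: 1100110001010101
MSB stays the same: 1
Each subsequent bit = prev_binary XOR current_gray:
  B[1] = 1 XOR 1 = 0
  B[2] = 0 XOR 0 = 0
  B[3] = 0 XOR 0 = 0
  B[4] = 0 XOR 1 = 1
  B[5] = 1 XOR 1 = 0
  B[6] = 0 XOR 0 = 0
  B[7] = 0 XOR 0 = 0
  B[8] = 0 XOR 0 = 0
  B[9] = 0 XOR 1 = 1
  B[10] = 1 XOR 0 = 1
  B[11] = 1 XOR 1 = 0
  B[12] = 0 XOR 0 = 0
  B[13] = 0 XOR 1 = 1
  B[14] = 1 XOR 0 = 1
  B[15] = 1 XOR 1 = 0
= 1000100001100110 (34918 decimal)


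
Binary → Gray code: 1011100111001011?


Binary: 1011100111001011
Gray code: G = B XOR (B >> 1)
B >> 1 = 0101110011100101
1011100111001011 XOR 0101110011100101:
  1 XOR 0 = 1
  0 XOR 1 = 1
  1 XOR 0 = 1
  1 XOR 1 = 0
  1 XOR 1 = 0
  0 XOR 1 = 1
  0 XOR 0 = 0
  1 XOR 0 = 1
  1 XOR 1 = 0
  1 XOR 1 = 0
  0 XOR 1 = 1
  0 XOR 0 = 0
  1 XOR 0 = 1
  0 XOR 1 = 1
  1 XOR 0 = 1
  1 XOR 1 = 0
= 1110010100101110


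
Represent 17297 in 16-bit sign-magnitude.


Sign bit: 0 (positive)
Magnitude: 17297 = 100001110010001
= 0100001110010001


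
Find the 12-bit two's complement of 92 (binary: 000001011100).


Original: 000001011100
Step 1 - Invert all bits: 111110100011
Step 2 - Add 1: 111110100011 + 1
= 111110100100 (represents -92)


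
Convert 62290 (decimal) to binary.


Divide by 2 repeatedly:
62290 ÷ 2 = 31145 remainder 0
31145 ÷ 2 = 15572 remainder 1
15572 ÷ 2 = 7786 remainder 0
7786 ÷ 2 = 3893 remainder 0
3893 ÷ 2 = 1946 remainder 1
1946 ÷ 2 = 973 remainder 0
973 ÷ 2 = 486 remainder 1
486 ÷ 2 = 243 remainder 0
243 ÷ 2 = 121 remainder 1
121 ÷ 2 = 60 remainder 1
60 ÷ 2 = 30 remainder 0
30 ÷ 2 = 15 remainder 0
15 ÷ 2 = 7 remainder 1
7 ÷ 2 = 3 remainder 1
3 ÷ 2 = 1 remainder 1
1 ÷ 2 = 0 remainder 1
Reading remainders bottom-up:
= 1111001101010010
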